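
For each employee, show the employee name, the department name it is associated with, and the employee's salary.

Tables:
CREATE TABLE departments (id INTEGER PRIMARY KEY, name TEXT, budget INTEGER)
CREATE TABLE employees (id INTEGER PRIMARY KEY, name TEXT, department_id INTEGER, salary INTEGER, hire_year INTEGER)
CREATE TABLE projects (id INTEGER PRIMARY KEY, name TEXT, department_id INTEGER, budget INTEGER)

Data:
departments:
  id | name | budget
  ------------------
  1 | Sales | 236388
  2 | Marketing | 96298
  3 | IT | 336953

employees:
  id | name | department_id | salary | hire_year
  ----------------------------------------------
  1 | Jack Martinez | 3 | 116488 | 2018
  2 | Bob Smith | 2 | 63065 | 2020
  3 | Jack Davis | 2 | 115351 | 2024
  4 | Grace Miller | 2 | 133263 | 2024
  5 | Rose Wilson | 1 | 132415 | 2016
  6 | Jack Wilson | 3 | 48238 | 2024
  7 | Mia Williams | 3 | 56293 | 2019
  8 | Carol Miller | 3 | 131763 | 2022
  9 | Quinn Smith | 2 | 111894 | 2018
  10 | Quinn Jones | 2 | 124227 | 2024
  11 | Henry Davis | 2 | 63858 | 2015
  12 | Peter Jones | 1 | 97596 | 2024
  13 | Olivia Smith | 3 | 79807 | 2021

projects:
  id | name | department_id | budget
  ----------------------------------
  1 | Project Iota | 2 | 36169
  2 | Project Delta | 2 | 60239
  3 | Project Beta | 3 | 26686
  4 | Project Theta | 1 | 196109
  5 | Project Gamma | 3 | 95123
SELECT c.name, p.name AS department, c.salary FROM employees c JOIN departments p ON c.department_id = p.id

Execution result:
name | department | salary
Jack Martinez | IT | 116488
Bob Smith | Marketing | 63065
Jack Davis | Marketing | 115351
Grace Miller | Marketing | 133263
Rose Wilson | Sales | 132415
Jack Wilson | IT | 48238
Mia Williams | IT | 56293
Carol Miller | IT | 131763
Quinn Smith | Marketing | 111894
Quinn Jones | Marketing | 124227
Henry Davis | Marketing | 63858
Peter Jones | Sales | 97596
Olivia Smith | IT | 79807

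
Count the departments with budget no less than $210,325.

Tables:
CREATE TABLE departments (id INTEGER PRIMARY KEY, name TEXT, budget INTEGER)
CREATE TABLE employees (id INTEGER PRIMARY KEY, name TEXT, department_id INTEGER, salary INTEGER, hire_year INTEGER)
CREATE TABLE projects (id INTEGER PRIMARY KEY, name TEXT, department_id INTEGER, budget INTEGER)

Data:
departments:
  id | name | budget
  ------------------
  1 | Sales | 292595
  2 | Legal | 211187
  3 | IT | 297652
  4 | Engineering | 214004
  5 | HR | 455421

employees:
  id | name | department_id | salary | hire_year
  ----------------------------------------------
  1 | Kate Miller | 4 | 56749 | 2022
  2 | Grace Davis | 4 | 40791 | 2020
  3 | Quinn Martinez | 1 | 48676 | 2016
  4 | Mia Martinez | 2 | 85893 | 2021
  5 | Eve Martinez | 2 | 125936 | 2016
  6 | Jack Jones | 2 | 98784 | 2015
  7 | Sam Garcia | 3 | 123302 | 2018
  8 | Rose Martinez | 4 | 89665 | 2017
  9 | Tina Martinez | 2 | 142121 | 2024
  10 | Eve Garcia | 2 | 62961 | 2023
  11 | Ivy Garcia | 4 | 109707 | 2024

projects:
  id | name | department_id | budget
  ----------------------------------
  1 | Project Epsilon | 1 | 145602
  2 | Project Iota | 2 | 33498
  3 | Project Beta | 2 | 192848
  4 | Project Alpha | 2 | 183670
SELECT COUNT(*) FROM departments WHERE budget >= 210325

Execution result:
5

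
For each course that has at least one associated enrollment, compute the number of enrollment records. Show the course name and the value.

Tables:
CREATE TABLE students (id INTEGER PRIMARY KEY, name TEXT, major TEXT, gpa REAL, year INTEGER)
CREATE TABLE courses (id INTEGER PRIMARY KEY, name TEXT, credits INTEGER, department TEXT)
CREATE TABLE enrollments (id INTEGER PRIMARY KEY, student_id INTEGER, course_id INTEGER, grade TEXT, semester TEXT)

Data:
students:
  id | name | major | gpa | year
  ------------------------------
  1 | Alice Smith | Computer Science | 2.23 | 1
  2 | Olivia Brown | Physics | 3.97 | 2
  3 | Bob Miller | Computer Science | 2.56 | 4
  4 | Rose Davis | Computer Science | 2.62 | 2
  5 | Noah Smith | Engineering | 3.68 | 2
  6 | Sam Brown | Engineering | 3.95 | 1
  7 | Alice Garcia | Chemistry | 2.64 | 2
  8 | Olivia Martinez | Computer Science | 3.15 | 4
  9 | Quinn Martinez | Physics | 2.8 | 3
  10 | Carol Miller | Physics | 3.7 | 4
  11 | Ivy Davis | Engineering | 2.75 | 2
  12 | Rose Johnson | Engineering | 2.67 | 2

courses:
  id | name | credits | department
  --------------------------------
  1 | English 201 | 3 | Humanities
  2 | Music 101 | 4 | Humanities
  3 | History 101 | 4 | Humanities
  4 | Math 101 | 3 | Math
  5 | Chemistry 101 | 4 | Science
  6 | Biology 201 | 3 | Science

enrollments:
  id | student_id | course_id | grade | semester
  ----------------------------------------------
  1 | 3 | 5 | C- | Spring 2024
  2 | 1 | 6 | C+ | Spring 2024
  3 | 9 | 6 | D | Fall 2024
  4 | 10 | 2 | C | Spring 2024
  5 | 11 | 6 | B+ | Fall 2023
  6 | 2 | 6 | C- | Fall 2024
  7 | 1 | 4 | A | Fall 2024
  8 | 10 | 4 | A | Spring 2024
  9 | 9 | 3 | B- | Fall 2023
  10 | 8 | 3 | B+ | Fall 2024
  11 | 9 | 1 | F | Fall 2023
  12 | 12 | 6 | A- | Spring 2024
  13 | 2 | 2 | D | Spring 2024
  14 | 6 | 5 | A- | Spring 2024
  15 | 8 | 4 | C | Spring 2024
SELECT p.name, COUNT(*) AS n FROM enrollments c JOIN courses p ON c.course_id = p.id GROUP BY p.id, p.name

Execution result:
name | n
English 201 | 1
Music 101 | 2
History 101 | 2
Math 101 | 3
Chemistry 101 | 2
Biology 201 | 5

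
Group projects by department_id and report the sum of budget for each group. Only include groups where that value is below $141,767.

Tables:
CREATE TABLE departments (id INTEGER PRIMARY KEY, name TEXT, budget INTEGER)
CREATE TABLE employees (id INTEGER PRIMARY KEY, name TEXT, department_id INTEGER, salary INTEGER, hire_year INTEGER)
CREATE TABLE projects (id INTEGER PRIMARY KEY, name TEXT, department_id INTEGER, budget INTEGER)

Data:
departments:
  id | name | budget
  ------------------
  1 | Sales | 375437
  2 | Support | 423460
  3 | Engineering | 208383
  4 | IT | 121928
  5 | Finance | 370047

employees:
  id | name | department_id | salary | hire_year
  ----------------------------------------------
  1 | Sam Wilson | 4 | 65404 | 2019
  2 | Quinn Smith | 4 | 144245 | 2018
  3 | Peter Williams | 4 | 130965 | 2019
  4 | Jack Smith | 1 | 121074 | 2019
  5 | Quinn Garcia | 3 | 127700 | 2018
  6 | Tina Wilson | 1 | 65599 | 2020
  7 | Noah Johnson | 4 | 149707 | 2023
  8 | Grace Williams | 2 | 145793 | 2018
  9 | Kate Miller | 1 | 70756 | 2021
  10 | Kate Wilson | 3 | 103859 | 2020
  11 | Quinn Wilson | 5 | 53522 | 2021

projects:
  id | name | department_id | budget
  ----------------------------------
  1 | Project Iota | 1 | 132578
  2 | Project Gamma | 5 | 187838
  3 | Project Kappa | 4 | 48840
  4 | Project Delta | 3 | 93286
SELECT department_id, SUM(budget) AS sum_budget FROM projects GROUP BY department_id HAVING SUM(budget) < 141767

Execution result:
department_id | sum_budget
1 | 132578
3 | 93286
4 | 48840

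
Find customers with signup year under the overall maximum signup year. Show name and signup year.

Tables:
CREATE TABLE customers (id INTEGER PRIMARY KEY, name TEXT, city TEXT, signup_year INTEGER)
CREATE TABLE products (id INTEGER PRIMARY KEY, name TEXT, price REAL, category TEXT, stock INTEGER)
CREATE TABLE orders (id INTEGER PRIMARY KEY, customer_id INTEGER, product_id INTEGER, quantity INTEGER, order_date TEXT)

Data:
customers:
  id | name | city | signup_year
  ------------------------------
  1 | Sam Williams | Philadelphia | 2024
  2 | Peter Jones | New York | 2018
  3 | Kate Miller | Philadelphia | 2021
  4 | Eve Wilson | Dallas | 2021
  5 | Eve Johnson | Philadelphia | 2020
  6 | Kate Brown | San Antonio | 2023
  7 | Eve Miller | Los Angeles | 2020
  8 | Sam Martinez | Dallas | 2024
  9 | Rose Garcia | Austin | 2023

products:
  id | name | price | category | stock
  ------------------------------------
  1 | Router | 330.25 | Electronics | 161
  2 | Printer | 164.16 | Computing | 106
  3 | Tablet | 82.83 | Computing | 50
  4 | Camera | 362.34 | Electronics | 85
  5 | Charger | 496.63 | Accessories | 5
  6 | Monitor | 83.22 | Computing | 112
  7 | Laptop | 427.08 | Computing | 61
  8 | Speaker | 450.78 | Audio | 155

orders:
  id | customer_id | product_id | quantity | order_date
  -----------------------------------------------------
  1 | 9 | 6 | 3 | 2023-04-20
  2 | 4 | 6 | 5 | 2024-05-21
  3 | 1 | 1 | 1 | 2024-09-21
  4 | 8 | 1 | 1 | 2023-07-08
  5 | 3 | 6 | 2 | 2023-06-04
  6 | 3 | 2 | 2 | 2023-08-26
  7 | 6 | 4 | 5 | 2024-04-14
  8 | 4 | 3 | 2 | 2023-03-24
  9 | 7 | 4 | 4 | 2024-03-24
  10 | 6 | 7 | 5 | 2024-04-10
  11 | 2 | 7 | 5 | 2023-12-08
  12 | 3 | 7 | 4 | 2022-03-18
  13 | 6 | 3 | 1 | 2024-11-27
SELECT name, signup_year FROM customers WHERE signup_year < (SELECT MAX(signup_year) FROM customers)

Execution result:
name | signup_year
Peter Jones | 2018
Kate Miller | 2021
Eve Wilson | 2021
Eve Johnson | 2020
Kate Brown | 2023
Eve Miller | 2020
Rose Garcia | 2023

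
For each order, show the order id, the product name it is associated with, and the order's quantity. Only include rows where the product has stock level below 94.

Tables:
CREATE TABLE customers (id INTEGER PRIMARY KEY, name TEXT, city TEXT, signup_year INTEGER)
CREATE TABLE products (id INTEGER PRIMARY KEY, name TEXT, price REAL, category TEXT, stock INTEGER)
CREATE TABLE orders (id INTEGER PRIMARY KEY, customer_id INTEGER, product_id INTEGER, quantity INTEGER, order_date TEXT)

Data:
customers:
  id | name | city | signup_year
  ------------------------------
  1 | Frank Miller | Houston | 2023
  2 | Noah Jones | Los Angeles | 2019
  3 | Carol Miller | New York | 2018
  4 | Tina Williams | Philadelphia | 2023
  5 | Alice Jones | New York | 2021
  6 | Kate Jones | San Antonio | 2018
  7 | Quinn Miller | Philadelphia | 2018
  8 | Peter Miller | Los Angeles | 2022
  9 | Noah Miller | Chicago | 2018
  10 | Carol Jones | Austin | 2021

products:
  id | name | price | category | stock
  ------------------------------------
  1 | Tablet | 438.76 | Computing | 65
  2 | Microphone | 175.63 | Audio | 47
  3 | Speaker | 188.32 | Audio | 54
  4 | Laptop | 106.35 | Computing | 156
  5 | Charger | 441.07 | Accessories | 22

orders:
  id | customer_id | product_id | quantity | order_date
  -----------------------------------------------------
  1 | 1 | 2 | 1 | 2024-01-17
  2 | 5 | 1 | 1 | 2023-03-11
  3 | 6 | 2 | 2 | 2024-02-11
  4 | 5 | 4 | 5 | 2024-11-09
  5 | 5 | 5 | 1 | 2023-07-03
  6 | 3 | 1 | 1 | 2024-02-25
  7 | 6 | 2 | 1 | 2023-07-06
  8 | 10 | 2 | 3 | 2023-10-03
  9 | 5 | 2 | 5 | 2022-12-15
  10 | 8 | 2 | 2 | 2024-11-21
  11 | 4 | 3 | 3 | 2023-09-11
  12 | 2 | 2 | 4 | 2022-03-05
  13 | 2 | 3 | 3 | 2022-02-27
SELECT c.id, p.name AS product, c.quantity FROM orders c JOIN products p ON c.product_id = p.id WHERE p.stock < 94

Execution result:
id | product | quantity
1 | Microphone | 1
2 | Tablet | 1
3 | Microphone | 2
5 | Charger | 1
6 | Tablet | 1
7 | Microphone | 1
8 | Microphone | 3
9 | Microphone | 5
10 | Microphone | 2
11 | Speaker | 3
12 | Microphone | 4
13 | Speaker | 3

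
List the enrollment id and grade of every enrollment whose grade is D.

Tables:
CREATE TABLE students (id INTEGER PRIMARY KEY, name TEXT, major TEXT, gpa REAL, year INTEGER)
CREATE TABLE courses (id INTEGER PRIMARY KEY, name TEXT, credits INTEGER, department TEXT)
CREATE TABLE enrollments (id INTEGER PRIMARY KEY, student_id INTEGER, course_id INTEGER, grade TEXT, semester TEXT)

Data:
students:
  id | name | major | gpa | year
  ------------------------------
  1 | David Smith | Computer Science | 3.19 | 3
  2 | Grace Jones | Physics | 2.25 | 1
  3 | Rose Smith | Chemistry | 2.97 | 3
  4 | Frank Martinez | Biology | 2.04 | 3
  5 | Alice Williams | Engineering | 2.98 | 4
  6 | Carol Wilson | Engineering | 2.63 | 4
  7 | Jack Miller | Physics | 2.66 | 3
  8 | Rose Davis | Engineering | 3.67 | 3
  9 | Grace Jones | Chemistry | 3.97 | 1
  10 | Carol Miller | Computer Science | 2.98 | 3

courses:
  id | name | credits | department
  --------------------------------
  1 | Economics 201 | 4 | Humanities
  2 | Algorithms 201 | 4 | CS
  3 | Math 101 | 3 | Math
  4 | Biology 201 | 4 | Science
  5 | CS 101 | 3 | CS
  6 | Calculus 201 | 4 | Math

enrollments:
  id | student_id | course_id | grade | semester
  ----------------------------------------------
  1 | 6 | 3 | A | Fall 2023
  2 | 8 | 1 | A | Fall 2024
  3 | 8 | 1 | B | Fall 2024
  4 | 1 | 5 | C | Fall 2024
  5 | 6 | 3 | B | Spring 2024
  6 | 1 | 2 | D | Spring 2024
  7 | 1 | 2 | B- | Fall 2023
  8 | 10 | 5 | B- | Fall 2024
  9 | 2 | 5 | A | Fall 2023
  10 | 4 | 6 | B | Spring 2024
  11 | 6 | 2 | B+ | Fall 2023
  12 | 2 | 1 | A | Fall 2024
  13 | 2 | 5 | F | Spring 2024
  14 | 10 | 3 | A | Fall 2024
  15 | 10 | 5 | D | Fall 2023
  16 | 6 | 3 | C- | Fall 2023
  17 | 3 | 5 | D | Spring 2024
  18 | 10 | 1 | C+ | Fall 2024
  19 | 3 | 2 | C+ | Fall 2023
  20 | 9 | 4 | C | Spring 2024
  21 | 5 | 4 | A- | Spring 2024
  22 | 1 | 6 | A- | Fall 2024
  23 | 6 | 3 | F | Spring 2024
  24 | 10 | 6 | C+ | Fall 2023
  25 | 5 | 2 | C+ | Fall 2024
SELECT id, grade FROM enrollments WHERE grade = 'D'

Execution result:
id | grade
6 | D
15 | D
17 | D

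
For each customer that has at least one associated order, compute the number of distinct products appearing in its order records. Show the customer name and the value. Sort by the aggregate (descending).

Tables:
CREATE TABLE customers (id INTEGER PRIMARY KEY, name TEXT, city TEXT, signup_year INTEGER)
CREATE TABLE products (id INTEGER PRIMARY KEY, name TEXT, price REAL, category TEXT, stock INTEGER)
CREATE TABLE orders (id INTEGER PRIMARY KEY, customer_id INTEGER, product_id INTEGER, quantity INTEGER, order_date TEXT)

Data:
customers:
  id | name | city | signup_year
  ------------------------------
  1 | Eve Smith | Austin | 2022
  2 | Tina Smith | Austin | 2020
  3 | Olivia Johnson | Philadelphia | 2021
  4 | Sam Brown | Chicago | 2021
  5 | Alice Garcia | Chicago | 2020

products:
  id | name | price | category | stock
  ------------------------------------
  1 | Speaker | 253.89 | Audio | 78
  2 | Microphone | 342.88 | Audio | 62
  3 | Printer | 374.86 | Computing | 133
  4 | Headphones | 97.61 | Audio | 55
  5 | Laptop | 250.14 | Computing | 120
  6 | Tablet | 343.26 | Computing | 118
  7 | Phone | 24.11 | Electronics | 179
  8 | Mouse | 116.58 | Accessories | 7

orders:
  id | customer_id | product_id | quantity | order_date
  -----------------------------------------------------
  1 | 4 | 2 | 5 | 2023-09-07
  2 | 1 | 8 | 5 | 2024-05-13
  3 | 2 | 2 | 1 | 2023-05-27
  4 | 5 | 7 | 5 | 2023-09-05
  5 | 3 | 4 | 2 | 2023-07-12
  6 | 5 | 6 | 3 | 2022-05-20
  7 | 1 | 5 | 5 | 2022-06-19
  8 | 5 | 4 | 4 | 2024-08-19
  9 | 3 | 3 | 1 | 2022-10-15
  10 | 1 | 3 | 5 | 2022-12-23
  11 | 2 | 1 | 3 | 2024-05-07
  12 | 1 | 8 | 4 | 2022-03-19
SELECT p.name, COUNT(DISTINCT c.product_id) AS distinct_product_count FROM orders c JOIN customers p ON c.customer_id = p.id GROUP BY p.id, p.name ORDER BY distinct_product_count DESC

Execution result:
name | distinct_product_count
Eve Smith | 3
Alice Garcia | 3
Tina Smith | 2
Olivia Johnson | 2
Sam Brown | 1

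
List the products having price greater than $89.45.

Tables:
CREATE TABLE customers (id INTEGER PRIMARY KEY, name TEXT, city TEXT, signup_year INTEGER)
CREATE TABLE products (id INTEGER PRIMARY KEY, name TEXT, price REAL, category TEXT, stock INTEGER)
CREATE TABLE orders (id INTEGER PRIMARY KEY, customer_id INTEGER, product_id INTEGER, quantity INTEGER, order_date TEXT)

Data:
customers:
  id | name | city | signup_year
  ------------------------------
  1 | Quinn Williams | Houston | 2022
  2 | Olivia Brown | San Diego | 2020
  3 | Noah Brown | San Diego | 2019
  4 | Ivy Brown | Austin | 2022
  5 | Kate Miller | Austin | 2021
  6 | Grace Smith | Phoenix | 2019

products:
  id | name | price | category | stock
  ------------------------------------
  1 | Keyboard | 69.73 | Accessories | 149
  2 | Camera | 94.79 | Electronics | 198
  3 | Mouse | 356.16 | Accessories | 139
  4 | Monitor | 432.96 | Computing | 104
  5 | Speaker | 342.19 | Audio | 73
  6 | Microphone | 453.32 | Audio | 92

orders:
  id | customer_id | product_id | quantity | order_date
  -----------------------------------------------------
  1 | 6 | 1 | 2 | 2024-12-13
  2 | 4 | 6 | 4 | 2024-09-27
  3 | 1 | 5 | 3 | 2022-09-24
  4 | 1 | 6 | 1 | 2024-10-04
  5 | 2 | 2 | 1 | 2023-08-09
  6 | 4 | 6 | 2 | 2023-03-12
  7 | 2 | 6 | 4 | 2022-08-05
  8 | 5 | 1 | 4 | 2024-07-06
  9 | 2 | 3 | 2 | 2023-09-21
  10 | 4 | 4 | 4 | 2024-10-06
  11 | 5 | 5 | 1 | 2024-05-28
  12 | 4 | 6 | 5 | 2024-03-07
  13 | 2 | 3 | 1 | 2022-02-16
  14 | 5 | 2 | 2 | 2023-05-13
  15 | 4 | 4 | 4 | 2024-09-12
SELECT name, price FROM products WHERE price > 89.45

Execution result:
name | price
Camera | 94.79
Mouse | 356.16
Monitor | 432.96
Speaker | 342.19
Microphone | 453.32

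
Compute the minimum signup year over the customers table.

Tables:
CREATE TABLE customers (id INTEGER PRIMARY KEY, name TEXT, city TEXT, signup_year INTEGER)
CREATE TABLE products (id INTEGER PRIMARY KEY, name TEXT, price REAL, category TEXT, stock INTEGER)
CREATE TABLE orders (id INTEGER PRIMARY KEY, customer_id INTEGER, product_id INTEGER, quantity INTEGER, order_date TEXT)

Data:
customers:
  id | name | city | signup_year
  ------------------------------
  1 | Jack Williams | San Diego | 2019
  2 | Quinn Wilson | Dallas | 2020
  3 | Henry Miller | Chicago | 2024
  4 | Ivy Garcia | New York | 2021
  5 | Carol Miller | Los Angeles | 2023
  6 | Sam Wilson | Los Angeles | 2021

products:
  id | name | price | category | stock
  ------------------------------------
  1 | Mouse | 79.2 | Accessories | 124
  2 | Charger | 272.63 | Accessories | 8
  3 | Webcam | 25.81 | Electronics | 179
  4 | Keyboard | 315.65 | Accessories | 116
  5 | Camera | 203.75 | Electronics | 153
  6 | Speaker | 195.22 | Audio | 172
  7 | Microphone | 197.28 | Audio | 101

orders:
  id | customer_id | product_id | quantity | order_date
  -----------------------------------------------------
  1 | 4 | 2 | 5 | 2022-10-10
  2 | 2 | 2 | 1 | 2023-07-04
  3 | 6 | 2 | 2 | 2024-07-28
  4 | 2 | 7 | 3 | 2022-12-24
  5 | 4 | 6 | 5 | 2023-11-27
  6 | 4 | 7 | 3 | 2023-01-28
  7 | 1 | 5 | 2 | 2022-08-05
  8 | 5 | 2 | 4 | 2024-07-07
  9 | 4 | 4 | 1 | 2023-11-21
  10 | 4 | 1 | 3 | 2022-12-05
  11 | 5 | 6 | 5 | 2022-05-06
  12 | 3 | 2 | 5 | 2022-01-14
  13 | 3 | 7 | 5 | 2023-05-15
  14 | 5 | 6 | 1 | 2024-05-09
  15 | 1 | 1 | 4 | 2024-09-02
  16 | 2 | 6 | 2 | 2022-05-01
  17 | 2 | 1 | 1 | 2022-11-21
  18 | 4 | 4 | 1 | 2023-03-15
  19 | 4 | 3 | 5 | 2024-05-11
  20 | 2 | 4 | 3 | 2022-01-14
SELECT MIN(signup_year) FROM customers

Execution result:
2019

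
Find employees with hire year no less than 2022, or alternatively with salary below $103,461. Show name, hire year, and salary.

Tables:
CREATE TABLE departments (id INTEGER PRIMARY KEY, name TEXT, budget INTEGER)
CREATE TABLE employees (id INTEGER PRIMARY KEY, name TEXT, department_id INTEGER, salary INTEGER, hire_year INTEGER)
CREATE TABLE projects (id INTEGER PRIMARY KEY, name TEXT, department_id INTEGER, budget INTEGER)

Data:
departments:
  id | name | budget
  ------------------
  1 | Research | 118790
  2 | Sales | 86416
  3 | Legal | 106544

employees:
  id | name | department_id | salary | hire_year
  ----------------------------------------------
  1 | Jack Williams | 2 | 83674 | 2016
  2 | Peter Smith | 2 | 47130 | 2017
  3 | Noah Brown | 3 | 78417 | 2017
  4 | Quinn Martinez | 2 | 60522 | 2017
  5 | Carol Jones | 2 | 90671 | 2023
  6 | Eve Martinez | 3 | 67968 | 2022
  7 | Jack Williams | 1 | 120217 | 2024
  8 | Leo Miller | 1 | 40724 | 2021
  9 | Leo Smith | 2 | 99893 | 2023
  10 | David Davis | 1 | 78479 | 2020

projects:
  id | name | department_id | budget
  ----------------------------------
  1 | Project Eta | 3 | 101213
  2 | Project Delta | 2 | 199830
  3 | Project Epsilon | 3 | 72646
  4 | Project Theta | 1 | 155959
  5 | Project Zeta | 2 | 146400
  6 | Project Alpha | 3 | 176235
SELECT name, hire_year, salary FROM employees WHERE hire_year >= 2022 OR salary < 103461

Execution result:
name | hire_year | salary
Jack Williams | 2016 | 83674
Peter Smith | 2017 | 47130
Noah Brown | 2017 | 78417
Quinn Martinez | 2017 | 60522
Carol Jones | 2023 | 90671
Eve Martinez | 2022 | 67968
Jack Williams | 2024 | 120217
Leo Miller | 2021 | 40724
Leo Smith | 2023 | 99893
David Davis | 2020 | 78479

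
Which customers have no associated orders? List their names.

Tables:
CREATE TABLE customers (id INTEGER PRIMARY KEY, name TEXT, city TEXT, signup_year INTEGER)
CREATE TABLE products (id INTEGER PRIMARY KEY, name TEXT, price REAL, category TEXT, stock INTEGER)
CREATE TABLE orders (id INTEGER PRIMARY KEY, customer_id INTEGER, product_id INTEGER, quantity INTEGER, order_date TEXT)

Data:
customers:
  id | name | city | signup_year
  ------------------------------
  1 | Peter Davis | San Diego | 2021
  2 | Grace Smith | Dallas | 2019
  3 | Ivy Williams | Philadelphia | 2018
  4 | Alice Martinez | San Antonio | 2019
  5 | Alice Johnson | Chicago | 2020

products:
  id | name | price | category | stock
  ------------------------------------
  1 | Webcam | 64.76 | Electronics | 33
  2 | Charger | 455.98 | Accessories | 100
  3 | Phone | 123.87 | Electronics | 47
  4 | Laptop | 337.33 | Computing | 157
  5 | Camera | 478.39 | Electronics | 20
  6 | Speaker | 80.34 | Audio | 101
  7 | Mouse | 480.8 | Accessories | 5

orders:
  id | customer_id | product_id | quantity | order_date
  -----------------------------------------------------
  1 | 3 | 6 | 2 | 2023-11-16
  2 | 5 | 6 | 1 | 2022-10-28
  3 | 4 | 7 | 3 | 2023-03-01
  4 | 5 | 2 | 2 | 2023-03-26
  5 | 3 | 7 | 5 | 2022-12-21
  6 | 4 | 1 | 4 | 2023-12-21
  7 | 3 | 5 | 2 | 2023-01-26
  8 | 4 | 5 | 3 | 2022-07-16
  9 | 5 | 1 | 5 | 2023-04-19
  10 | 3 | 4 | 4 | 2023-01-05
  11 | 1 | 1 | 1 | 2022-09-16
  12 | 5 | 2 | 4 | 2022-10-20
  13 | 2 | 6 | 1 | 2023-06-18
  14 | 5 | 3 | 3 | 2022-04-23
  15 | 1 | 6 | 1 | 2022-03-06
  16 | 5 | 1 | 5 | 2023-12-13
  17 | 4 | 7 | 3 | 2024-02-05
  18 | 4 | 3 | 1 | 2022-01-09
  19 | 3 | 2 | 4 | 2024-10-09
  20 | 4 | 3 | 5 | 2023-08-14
SELECT p.name FROM customers p LEFT JOIN orders c ON c.customer_id = p.id WHERE c.id IS NULL

Execution result:
(no rows)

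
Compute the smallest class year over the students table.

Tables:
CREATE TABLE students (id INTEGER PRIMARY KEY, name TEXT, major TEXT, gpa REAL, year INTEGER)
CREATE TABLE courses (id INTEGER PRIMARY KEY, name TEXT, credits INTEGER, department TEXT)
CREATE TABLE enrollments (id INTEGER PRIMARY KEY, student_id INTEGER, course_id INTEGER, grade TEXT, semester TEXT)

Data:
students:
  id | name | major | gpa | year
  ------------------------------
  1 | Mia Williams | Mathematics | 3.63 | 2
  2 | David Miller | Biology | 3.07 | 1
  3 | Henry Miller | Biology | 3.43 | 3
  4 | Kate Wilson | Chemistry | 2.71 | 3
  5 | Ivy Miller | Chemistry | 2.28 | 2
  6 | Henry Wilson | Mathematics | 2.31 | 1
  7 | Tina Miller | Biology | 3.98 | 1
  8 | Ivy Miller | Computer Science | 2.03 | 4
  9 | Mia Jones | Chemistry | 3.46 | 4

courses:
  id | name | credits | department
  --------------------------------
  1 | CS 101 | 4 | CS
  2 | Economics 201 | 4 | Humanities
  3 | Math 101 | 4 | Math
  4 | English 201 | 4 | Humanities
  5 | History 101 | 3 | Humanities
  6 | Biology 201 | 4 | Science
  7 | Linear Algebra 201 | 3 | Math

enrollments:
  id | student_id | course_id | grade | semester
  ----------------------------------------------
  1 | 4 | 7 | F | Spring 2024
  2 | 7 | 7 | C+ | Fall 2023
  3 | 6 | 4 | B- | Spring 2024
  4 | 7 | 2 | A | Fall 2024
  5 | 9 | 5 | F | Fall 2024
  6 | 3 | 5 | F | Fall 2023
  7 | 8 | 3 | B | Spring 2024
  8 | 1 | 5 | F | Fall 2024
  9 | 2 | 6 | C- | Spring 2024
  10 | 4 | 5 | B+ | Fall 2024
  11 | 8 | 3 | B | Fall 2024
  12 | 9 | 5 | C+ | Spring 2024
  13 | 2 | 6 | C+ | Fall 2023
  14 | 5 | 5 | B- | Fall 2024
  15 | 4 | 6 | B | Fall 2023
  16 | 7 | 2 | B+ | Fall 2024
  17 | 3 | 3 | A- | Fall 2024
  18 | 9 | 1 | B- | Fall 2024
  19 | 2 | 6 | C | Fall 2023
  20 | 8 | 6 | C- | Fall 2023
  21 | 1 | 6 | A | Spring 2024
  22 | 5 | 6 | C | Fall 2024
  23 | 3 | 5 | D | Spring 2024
SELECT MIN(year) FROM students

Execution result:
1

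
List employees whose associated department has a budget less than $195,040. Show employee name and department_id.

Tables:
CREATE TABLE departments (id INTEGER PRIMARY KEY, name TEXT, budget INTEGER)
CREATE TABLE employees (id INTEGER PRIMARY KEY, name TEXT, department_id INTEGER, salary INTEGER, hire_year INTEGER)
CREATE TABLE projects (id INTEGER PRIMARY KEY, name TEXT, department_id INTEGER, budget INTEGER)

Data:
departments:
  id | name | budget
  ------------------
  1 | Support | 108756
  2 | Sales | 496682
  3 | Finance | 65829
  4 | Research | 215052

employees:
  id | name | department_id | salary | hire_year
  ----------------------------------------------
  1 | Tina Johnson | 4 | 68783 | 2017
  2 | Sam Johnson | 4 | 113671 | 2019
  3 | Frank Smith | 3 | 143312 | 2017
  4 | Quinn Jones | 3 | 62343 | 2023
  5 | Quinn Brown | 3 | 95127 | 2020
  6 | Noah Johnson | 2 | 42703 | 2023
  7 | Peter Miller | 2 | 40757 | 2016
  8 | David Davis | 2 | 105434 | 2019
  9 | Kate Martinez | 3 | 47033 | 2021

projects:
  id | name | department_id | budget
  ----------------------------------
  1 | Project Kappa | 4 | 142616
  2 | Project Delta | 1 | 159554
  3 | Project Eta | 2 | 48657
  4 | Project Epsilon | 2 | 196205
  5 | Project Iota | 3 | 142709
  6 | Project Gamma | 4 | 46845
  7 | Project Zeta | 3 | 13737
SELECT name, department_id FROM employees WHERE department_id IN (SELECT id FROM departments WHERE budget < 195040)

Execution result:
name | department_id
Frank Smith | 3
Quinn Jones | 3
Quinn Brown | 3
Kate Martinez | 3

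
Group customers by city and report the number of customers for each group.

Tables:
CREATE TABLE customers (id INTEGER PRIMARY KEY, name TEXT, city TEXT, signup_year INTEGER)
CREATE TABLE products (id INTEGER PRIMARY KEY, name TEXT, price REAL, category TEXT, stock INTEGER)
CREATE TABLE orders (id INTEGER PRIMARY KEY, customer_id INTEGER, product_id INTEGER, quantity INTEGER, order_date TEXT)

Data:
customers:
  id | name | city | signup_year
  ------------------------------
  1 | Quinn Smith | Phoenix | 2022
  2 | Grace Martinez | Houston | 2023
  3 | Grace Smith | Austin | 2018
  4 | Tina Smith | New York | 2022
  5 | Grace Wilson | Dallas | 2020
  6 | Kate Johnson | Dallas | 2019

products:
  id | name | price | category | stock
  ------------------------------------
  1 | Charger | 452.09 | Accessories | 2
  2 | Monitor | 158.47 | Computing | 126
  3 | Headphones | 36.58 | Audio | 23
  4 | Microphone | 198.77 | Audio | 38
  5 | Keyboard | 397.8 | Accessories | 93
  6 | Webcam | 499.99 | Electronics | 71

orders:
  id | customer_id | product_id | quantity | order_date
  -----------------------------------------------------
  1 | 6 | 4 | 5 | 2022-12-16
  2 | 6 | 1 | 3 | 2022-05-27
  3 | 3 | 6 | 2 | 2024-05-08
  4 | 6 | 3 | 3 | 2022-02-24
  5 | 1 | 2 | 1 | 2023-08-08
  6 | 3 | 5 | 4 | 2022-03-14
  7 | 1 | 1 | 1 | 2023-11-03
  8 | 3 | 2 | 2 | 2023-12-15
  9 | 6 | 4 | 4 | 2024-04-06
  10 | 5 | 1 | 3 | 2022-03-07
SELECT city, COUNT(*) AS n FROM customers GROUP BY city

Execution result:
city | n
Austin | 1
Dallas | 2
Houston | 1
New York | 1
Phoenix | 1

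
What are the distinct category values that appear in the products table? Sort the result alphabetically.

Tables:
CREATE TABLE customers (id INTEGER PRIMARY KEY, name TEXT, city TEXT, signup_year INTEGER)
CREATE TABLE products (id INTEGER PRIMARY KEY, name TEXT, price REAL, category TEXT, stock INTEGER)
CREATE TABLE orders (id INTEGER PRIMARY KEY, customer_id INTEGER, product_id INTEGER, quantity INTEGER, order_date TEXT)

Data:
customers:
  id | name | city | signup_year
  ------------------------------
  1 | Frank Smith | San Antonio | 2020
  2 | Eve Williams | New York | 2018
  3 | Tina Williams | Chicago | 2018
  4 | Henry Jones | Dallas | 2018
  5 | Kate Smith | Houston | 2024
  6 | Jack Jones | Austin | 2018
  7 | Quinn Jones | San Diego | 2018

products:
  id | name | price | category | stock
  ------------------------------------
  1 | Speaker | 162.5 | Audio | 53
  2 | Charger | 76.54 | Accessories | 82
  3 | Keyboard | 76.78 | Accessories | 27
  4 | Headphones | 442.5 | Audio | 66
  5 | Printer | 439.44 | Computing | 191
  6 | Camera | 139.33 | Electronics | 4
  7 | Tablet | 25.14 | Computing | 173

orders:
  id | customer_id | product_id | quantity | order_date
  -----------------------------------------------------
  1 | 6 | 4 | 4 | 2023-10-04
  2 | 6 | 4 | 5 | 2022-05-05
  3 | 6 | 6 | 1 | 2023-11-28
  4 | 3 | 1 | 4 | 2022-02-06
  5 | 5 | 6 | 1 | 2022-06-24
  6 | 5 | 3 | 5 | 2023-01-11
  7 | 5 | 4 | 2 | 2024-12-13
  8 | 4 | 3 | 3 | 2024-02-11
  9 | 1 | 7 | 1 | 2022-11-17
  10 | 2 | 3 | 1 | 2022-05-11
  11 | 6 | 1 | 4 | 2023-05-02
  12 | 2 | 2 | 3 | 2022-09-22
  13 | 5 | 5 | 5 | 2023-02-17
SELECT DISTINCT category FROM products ORDER BY category

Execution result:
category
Accessories
Audio
Computing
Electronics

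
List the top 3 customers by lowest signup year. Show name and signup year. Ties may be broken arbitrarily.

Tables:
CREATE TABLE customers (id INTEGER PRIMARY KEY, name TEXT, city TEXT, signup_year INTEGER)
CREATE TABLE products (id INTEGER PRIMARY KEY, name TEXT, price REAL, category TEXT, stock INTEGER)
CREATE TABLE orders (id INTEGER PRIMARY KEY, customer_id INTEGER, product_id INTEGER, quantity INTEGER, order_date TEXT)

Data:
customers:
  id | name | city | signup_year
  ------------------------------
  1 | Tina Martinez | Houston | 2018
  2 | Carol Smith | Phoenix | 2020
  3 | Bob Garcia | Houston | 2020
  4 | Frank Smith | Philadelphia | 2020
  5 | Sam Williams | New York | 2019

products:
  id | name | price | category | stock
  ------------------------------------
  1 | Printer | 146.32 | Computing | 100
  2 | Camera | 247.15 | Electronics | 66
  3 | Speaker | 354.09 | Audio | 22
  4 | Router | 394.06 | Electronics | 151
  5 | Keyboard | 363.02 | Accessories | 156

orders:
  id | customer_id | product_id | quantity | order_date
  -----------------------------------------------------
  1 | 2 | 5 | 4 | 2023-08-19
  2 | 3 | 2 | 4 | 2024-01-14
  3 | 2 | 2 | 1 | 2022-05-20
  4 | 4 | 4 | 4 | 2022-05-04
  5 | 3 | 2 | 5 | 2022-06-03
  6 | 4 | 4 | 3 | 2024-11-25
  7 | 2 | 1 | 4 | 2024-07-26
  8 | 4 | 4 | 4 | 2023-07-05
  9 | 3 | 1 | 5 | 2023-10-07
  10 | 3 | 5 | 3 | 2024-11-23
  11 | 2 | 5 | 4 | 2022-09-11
SELECT name, signup_year FROM customers ORDER BY signup_year ASC LIMIT 3

Execution result:
name | signup_year
Tina Martinez | 2018
Sam Williams | 2019
Carol Smith | 2020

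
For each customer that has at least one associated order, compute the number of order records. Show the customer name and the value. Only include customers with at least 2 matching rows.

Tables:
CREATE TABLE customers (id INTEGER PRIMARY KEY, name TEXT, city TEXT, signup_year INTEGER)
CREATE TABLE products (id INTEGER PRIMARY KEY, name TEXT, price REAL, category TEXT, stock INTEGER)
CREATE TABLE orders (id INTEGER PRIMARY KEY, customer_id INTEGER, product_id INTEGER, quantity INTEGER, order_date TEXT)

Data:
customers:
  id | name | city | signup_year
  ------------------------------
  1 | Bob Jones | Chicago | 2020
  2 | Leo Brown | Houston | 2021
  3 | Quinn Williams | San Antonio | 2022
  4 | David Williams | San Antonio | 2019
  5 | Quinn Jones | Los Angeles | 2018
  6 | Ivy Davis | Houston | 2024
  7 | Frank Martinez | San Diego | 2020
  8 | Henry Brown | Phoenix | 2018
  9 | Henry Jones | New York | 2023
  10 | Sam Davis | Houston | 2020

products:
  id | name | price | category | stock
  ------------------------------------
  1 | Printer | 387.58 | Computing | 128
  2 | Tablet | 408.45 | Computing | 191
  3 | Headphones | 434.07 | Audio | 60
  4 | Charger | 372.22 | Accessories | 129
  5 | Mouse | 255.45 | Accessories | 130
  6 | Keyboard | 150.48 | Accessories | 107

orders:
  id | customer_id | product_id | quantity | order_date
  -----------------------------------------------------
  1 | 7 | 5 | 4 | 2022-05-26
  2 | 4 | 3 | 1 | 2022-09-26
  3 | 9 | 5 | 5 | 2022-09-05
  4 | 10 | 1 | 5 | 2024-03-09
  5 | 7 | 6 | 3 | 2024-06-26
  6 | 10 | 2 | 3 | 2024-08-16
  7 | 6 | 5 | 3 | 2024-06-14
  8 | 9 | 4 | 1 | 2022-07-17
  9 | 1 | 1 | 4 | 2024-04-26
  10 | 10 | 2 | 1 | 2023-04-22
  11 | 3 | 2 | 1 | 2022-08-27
SELECT p.name, COUNT(*) AS n FROM orders c JOIN customers p ON c.customer_id = p.id GROUP BY p.id, p.name HAVING COUNT(*) >= 2

Execution result:
name | n
Frank Martinez | 2
Henry Jones | 2
Sam Davis | 3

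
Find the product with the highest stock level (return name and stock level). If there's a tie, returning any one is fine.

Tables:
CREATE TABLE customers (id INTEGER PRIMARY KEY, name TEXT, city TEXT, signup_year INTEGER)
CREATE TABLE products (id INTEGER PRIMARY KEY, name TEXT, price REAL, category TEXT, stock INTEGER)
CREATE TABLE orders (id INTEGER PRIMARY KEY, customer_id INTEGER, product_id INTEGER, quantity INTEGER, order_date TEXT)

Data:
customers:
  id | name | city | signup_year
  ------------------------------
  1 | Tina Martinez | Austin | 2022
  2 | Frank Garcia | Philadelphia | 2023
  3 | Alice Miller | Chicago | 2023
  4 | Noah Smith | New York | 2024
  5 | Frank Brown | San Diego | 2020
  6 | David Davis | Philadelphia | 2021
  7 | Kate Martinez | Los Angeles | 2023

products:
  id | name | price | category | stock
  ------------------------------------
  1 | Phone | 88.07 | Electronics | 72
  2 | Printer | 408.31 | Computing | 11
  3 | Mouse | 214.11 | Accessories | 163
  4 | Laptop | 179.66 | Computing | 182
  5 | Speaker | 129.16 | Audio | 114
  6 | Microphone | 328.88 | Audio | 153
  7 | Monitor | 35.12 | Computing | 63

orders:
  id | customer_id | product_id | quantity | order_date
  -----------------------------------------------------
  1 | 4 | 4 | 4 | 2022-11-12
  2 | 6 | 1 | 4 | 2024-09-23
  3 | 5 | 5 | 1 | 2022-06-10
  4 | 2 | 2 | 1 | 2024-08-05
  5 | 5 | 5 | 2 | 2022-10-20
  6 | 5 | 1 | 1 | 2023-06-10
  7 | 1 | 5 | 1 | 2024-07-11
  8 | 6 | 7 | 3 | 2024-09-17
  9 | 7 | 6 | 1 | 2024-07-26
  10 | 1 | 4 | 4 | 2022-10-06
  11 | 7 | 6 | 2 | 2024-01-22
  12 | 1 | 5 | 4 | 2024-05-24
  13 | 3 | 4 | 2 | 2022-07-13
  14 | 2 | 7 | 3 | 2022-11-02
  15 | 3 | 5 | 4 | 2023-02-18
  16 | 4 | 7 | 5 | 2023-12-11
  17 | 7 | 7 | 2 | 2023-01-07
SELECT name, stock FROM products ORDER BY stock DESC LIMIT 1

Execution result:
name | stock
Laptop | 182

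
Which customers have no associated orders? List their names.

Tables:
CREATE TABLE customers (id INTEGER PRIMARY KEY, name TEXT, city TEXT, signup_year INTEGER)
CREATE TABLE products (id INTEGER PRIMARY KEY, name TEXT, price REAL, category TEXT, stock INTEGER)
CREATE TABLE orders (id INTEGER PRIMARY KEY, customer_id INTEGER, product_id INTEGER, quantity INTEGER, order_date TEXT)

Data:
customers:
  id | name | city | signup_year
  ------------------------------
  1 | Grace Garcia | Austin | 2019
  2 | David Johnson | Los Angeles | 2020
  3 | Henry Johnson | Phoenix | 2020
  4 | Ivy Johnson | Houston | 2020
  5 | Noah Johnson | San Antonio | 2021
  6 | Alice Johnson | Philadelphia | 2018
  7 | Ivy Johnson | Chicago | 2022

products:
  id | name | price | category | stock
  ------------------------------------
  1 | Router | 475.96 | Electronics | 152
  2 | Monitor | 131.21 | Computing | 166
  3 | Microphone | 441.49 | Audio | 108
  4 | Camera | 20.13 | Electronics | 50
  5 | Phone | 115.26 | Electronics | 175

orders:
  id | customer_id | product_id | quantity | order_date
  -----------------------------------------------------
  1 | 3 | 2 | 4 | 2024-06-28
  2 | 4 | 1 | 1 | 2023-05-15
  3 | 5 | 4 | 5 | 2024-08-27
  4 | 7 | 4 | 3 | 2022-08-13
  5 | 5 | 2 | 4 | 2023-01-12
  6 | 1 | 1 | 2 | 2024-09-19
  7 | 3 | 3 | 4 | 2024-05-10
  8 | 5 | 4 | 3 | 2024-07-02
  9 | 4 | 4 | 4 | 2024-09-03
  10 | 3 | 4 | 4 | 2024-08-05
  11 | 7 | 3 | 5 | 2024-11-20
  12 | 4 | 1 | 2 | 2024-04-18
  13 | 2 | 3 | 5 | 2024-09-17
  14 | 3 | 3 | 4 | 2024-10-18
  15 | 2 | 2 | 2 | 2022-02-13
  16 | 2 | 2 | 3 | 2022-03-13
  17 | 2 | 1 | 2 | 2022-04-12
SELECT p.name FROM customers p LEFT JOIN orders c ON c.customer_id = p.id WHERE c.id IS NULL

Execution result:
Alice Johnson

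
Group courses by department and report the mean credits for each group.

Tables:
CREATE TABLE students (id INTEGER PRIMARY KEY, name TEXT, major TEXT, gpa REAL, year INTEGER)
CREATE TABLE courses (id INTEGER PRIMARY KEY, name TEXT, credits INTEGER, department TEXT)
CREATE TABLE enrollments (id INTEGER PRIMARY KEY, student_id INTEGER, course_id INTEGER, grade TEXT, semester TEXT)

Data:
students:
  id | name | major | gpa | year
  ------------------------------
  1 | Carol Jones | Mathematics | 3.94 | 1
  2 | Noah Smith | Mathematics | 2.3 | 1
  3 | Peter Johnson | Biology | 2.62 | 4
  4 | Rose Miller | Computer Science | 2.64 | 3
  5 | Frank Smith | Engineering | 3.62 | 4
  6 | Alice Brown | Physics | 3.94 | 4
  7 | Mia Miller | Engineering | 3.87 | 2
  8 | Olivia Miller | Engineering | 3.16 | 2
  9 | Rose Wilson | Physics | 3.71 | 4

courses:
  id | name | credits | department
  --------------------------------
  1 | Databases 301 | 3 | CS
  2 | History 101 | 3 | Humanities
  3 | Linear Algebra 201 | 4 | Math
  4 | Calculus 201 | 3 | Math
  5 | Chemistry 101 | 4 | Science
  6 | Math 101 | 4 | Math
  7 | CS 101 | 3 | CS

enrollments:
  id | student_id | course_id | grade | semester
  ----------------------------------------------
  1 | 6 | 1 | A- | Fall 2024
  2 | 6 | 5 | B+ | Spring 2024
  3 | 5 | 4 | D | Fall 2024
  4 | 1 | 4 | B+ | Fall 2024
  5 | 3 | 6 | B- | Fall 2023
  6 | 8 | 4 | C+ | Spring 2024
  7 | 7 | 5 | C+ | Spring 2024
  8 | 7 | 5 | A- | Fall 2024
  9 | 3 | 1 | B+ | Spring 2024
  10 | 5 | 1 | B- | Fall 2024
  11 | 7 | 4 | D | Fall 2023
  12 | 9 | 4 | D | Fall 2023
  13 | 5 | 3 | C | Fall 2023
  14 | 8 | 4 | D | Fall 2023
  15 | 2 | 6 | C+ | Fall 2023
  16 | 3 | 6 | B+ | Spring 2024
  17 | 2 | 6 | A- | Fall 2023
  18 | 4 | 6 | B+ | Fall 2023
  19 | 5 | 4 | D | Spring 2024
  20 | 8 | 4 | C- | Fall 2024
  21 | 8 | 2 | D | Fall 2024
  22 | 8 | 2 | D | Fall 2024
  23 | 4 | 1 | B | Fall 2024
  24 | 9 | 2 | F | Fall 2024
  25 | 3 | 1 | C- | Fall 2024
SELECT department, AVG(credits) AS avg_credits FROM courses GROUP BY department

Execution result:
department | avg_credits
CS | 3.00
Humanities | 3.00
Math | 3.67
Science | 4.00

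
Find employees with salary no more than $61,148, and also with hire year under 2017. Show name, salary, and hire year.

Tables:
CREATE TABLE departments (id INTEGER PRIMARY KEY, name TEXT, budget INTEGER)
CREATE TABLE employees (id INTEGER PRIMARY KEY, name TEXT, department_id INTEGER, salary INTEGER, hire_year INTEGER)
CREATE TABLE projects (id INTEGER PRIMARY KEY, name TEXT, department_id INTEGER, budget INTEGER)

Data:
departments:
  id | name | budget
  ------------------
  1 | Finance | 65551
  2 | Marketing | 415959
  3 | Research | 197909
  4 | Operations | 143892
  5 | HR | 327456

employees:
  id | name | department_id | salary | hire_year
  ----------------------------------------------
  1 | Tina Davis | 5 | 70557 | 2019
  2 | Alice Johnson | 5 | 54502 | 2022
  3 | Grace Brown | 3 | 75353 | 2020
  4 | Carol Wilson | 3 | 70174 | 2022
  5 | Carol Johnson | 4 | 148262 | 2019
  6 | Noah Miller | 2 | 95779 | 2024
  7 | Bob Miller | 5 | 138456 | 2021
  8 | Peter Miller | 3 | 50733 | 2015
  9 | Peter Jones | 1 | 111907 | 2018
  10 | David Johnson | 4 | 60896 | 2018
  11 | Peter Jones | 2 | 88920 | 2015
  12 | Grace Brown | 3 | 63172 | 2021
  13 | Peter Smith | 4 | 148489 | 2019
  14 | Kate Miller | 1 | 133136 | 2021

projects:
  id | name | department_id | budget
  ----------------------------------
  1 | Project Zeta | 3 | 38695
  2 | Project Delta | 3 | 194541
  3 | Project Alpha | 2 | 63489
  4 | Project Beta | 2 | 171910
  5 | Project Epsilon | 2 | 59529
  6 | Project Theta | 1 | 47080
SELECT name, salary, hire_year FROM employees WHERE salary <= 61148 AND hire_year < 2017

Execution result:
name | salary | hire_year
Peter Miller | 50733 | 2015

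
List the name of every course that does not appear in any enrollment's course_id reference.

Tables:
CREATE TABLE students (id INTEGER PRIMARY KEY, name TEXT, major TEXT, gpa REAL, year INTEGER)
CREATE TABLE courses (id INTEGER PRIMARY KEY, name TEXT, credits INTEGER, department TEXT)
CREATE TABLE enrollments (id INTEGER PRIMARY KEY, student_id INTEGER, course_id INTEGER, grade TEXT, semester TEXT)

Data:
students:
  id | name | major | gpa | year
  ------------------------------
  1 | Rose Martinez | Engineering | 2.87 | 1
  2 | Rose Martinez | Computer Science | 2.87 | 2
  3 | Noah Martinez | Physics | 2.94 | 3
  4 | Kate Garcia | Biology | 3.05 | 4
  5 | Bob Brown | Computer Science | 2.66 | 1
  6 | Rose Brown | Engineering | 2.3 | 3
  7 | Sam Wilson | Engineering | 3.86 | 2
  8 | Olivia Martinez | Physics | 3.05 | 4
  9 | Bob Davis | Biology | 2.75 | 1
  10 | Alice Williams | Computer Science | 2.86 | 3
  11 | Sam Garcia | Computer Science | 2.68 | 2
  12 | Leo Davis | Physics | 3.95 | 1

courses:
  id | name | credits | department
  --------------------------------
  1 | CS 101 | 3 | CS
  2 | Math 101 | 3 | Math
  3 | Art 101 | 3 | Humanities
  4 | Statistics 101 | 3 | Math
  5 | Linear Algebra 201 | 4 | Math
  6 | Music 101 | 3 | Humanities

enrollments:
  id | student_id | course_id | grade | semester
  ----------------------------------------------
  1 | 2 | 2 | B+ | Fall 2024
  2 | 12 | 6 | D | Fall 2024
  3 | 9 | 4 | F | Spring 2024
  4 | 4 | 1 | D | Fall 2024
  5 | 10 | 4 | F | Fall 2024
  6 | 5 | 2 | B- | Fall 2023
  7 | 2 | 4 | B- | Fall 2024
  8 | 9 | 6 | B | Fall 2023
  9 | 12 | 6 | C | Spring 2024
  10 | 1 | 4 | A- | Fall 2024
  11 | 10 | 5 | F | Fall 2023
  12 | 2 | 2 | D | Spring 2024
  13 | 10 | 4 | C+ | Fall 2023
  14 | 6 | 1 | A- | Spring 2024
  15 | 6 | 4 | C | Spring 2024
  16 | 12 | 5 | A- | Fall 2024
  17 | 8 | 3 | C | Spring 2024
SELECT p.name FROM courses p LEFT JOIN enrollments c ON c.course_id = p.id WHERE c.id IS NULL

Execution result:
(no rows)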